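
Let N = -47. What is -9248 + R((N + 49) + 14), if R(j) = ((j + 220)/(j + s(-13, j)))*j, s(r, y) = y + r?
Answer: -171936/19 ≈ -9049.3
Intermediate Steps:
s(r, y) = r + y
R(j) = j*(220 + j)/(-13 + 2*j) (R(j) = ((j + 220)/(j + (-13 + j)))*j = ((220 + j)/(-13 + 2*j))*j = j*(220 + j)/(-13 + 2*j))
-9248 + R((N + 49) + 14) = -9248 + ((-47 + 49) + 14)*(220 + ((-47 + 49) + 14))/(-13 + 2*((-47 + 49) + 14)) = -9248 + (2 + 14)*(220 + (2 + 14))/(-13 + 2*(2 + 14)) = -9248 + 16*(220 + 16)/(-13 + 2*16) = -9248 + 16*236/(-13 + 32) = -9248 + 16*236/19 = -9248 + 16*(1/19)*236 = -9248 + 3776/19 = -171936/19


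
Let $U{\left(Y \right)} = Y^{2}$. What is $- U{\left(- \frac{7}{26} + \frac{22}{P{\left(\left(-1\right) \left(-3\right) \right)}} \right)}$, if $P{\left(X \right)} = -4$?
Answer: $- \frac{5625}{169} \approx -33.284$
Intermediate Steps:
$- U{\left(- \frac{7}{26} + \frac{22}{P{\left(\left(-1\right) \left(-3\right) \right)}} \right)} = - \left(- \frac{7}{26} + \frac{22}{-4}\right)^{2} = - \left(\left(-7\right) \frac{1}{26} + 22 \left(- \frac{1}{4}\right)\right)^{2} = - \left(- \frac{7}{26} - \frac{11}{2}\right)^{2} = - \left(- \frac{75}{13}\right)^{2} = \left(-1\right) \frac{5625}{169} = - \frac{5625}{169}$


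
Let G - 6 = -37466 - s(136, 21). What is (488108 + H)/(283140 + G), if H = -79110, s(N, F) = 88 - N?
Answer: 204499/122864 ≈ 1.6644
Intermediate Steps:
G = -37412 (G = 6 + (-37466 - (88 - 1*136)) = 6 + (-37466 - (88 - 136)) = 6 + (-37466 - 1*(-48)) = 6 + (-37466 + 48) = 6 - 37418 = -37412)
(488108 + H)/(283140 + G) = (488108 - 79110)/(283140 - 37412) = 408998/245728 = 408998*(1/245728) = 204499/122864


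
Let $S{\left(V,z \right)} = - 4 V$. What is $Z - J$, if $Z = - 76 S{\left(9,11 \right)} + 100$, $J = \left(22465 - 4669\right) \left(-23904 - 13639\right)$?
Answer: $668118064$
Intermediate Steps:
$J = -668115228$ ($J = 17796 \left(-37543\right) = -668115228$)
$Z = 2836$ ($Z = - 76 \left(\left(-4\right) 9\right) + 100 = \left(-76\right) \left(-36\right) + 100 = 2736 + 100 = 2836$)
$Z - J = 2836 - -668115228 = 2836 + 668115228 = 668118064$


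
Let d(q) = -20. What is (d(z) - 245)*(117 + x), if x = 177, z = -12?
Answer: -77910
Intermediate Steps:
(d(z) - 245)*(117 + x) = (-20 - 245)*(117 + 177) = -265*294 = -77910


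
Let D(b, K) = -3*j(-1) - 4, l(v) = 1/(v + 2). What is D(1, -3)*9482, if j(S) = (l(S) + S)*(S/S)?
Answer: -37928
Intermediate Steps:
l(v) = 1/(2 + v)
j(S) = S + 1/(2 + S) (j(S) = (1/(2 + S) + S)*(S/S) = (S + 1/(2 + S))*1 = S + 1/(2 + S))
D(b, K) = -4 (D(b, K) = -3*(1 - (2 - 1))/(2 - 1) - 4 = -3*(1 - 1*1)/1 - 4 = -3*(1 - 1) - 4 = -3*0 - 4 = 0 - 4 = -4)
D(1, -3)*9482 = -4*9482 = -37928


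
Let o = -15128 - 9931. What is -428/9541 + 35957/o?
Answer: -353790989/239087919 ≈ -1.4798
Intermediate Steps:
o = -25059
-428/9541 + 35957/o = -428/9541 + 35957/(-25059) = -428*1/9541 + 35957*(-1/25059) = -428/9541 - 35957/25059 = -353790989/239087919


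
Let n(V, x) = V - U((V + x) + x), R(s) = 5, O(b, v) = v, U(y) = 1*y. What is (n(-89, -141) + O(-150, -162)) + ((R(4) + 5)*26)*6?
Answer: 1680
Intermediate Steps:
U(y) = y
n(V, x) = -2*x (n(V, x) = V - ((V + x) + x) = V - (V + 2*x) = V + (-V - 2*x) = -2*x)
(n(-89, -141) + O(-150, -162)) + ((R(4) + 5)*26)*6 = (-2*(-141) - 162) + ((5 + 5)*26)*6 = (282 - 162) + (10*26)*6 = 120 + 260*6 = 120 + 1560 = 1680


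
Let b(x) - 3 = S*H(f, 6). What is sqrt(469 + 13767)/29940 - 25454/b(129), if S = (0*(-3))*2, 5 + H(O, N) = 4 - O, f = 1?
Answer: -25454/3 + sqrt(3559)/14970 ≈ -8484.7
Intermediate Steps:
H(O, N) = -1 - O (H(O, N) = -5 + (4 - O) = -1 - O)
S = 0 (S = 0*2 = 0)
b(x) = 3 (b(x) = 3 + 0*(-1 - 1*1) = 3 + 0*(-1 - 1) = 3 + 0*(-2) = 3 + 0 = 3)
sqrt(469 + 13767)/29940 - 25454/b(129) = sqrt(469 + 13767)/29940 - 25454/3 = sqrt(14236)*(1/29940) - 25454*1/3 = (2*sqrt(3559))*(1/29940) - 25454/3 = sqrt(3559)/14970 - 25454/3 = -25454/3 + sqrt(3559)/14970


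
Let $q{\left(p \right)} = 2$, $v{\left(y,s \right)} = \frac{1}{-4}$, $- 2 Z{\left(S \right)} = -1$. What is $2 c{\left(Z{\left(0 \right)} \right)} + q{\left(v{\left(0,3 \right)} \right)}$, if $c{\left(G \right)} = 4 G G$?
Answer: $4$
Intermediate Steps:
$Z{\left(S \right)} = \frac{1}{2}$ ($Z{\left(S \right)} = \left(- \frac{1}{2}\right) \left(-1\right) = \frac{1}{2}$)
$v{\left(y,s \right)} = - \frac{1}{4}$
$c{\left(G \right)} = 4 G^{2}$
$2 c{\left(Z{\left(0 \right)} \right)} + q{\left(v{\left(0,3 \right)} \right)} = 2 \cdot \frac{4}{4} + 2 = 2 \cdot 4 \cdot \frac{1}{4} + 2 = 2 \cdot 1 + 2 = 2 + 2 = 4$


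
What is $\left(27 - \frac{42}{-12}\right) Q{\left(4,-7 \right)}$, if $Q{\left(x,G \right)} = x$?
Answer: $122$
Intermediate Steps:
$\left(27 - \frac{42}{-12}\right) Q{\left(4,-7 \right)} = \left(27 - \frac{42}{-12}\right) 4 = \left(27 - - \frac{7}{2}\right) 4 = \left(27 + \frac{7}{2}\right) 4 = \frac{61}{2} \cdot 4 = 122$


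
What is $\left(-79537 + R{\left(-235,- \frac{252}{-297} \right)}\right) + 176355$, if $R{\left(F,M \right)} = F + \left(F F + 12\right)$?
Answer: $151820$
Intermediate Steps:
$R{\left(F,M \right)} = 12 + F + F^{2}$ ($R{\left(F,M \right)} = F + \left(F^{2} + 12\right) = F + \left(12 + F^{2}\right) = 12 + F + F^{2}$)
$\left(-79537 + R{\left(-235,- \frac{252}{-297} \right)}\right) + 176355 = \left(-79537 + \left(12 - 235 + \left(-235\right)^{2}\right)\right) + 176355 = \left(-79537 + \left(12 - 235 + 55225\right)\right) + 176355 = \left(-79537 + 55002\right) + 176355 = -24535 + 176355 = 151820$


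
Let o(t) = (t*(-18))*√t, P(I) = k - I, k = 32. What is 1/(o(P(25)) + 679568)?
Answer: 169892/115453138873 + 63*√7/230906277746 ≈ 1.4722e-6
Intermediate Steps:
P(I) = 32 - I
o(t) = -18*t^(3/2) (o(t) = (-18*t)*√t = -18*t^(3/2))
1/(o(P(25)) + 679568) = 1/(-18*(32 - 1*25)^(3/2) + 679568) = 1/(-18*(32 - 25)^(3/2) + 679568) = 1/(-126*√7 + 679568) = 1/(679568 - 126*√7)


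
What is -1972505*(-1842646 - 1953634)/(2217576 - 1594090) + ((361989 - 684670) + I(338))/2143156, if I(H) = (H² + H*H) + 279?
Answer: 4012085145941508549/334056940454 ≈ 1.2010e+7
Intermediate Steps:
I(H) = 279 + 2*H² (I(H) = (H² + H²) + 279 = 2*H² + 279 = 279 + 2*H²)
-1972505*(-1842646 - 1953634)/(2217576 - 1594090) + ((361989 - 684670) + I(338))/2143156 = -1972505*(-1842646 - 1953634)/(2217576 - 1594090) + ((361989 - 684670) + (279 + 2*338²))/2143156 = -1972505/(623486/(-3796280)) + (-322681 + (279 + 2*114244))*(1/2143156) = -1972505/(623486*(-1/3796280)) + (-322681 + (279 + 228488))*(1/2143156) = -1972505/(-311743/1898140) + (-322681 + 228767)*(1/2143156) = -1972505*(-1898140/311743) - 93914*1/2143156 = 3744090640700/311743 - 46957/1071578 = 4012085145941508549/334056940454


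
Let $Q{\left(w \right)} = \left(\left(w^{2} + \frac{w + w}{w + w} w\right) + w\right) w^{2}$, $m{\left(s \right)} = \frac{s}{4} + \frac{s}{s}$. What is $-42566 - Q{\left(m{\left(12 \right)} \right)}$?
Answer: $-42950$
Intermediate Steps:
$m{\left(s \right)} = 1 + \frac{s}{4}$ ($m{\left(s \right)} = s \frac{1}{4} + 1 = \frac{s}{4} + 1 = 1 + \frac{s}{4}$)
$Q{\left(w \right)} = w^{2} \left(w^{2} + 2 w\right)$ ($Q{\left(w \right)} = \left(\left(w^{2} + \frac{2 w}{2 w} w\right) + w\right) w^{2} = \left(\left(w^{2} + 2 w \frac{1}{2 w} w\right) + w\right) w^{2} = \left(\left(w^{2} + 1 w\right) + w\right) w^{2} = \left(\left(w^{2} + w\right) + w\right) w^{2} = \left(\left(w + w^{2}\right) + w\right) w^{2} = \left(w^{2} + 2 w\right) w^{2} = w^{2} \left(w^{2} + 2 w\right)$)
$-42566 - Q{\left(m{\left(12 \right)} \right)} = -42566 - \left(1 + \frac{1}{4} \cdot 12\right)^{3} \left(2 + \left(1 + \frac{1}{4} \cdot 12\right)\right) = -42566 - \left(1 + 3\right)^{3} \left(2 + \left(1 + 3\right)\right) = -42566 - 4^{3} \left(2 + 4\right) = -42566 - 64 \cdot 6 = -42566 - 384 = -42950$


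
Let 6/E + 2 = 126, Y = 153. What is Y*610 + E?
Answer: 5786463/62 ≈ 93330.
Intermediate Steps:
E = 3/62 (E = 6/(-2 + 126) = 6/124 = 6*(1/124) = 3/62 ≈ 0.048387)
Y*610 + E = 153*610 + 3/62 = 93330 + 3/62 = 5786463/62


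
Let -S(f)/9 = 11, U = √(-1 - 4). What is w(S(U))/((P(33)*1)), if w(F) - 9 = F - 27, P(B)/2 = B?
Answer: -39/22 ≈ -1.7727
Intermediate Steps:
P(B) = 2*B
U = I*√5 (U = √(-5) = I*√5 ≈ 2.2361*I)
S(f) = -99 (S(f) = -9*11 = -99)
w(F) = -18 + F (w(F) = 9 + (F - 27) = 9 + (-27 + F) = -18 + F)
w(S(U))/((P(33)*1)) = (-18 - 99)/(((2*33)*1)) = -117/(66*1) = -117/66 = -117*1/66 = -39/22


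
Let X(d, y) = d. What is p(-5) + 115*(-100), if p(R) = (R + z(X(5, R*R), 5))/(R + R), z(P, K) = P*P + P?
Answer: -23005/2 ≈ -11503.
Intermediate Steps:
z(P, K) = P + P² (z(P, K) = P² + P = P + P²)
p(R) = (30 + R)/(2*R) (p(R) = (R + 5*(1 + 5))/(R + R) = (R + 5*6)/((2*R)) = (R + 30)*(1/(2*R)) = (30 + R)*(1/(2*R)) = (30 + R)/(2*R))
p(-5) + 115*(-100) = (½)*(30 - 5)/(-5) + 115*(-100) = (½)*(-⅕)*25 - 11500 = -5/2 - 11500 = -23005/2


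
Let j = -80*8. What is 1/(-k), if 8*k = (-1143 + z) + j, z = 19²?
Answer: 4/711 ≈ 0.0056259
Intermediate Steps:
z = 361
j = -640 (j = -1*640 = -640)
k = -711/4 (k = ((-1143 + 361) - 640)/8 = (-782 - 640)/8 = (⅛)*(-1422) = -711/4 ≈ -177.75)
1/(-k) = 1/(-1*(-711/4)) = 1/(711/4) = 4/711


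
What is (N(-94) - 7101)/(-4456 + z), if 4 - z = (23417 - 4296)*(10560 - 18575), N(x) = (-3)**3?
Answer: -7128/153250363 ≈ -4.6512e-5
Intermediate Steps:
N(x) = -27
z = 153254819 (z = 4 - (23417 - 4296)*(10560 - 18575) = 4 - 19121*(-8015) = 4 - 1*(-153254815) = 4 + 153254815 = 153254819)
(N(-94) - 7101)/(-4456 + z) = (-27 - 7101)/(-4456 + 153254819) = -7128/153250363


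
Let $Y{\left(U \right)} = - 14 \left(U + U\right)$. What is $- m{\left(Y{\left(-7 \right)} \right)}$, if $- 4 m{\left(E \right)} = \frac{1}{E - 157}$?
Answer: $\frac{1}{156} \approx 0.0064103$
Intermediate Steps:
$Y{\left(U \right)} = - 28 U$ ($Y{\left(U \right)} = - 14 \cdot 2 U = - 28 U$)
$m{\left(E \right)} = - \frac{1}{4 \left(-157 + E\right)}$ ($m{\left(E \right)} = - \frac{1}{4 \left(E - 157\right)} = - \frac{1}{4 \left(-157 + E\right)}$)
$- m{\left(Y{\left(-7 \right)} \right)} = - \frac{-1}{-628 + 4 \left(\left(-28\right) \left(-7\right)\right)} = - \frac{-1}{-628 + 4 \cdot 196} = - \frac{-1}{-628 + 784} = - \frac{-1}{156} = \left(-1\right) \left(- \frac{1}{156}\right) = \frac{1}{156}$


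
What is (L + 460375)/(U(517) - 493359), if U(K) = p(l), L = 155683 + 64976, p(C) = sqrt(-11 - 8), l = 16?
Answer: -167997126603/121701551450 - 340517*I*sqrt(19)/121701551450 ≈ -1.3804 - 1.2196e-5*I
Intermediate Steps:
p(C) = I*sqrt(19) (p(C) = sqrt(-19) = I*sqrt(19))
L = 220659
U(K) = I*sqrt(19)
(L + 460375)/(U(517) - 493359) = (220659 + 460375)/(I*sqrt(19) - 493359) = 681034/(-493359 + I*sqrt(19))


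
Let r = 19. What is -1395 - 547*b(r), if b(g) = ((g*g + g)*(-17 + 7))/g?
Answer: 108005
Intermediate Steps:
b(g) = (-10*g - 10*g²)/g (b(g) = ((g² + g)*(-10))/g = ((g + g²)*(-10))/g = (-10*g - 10*g²)/g)
-1395 - 547*b(r) = -1395 - 547*(-10 - 10*19) = -1395 - 547*(-10 - 190) = -1395 - 547*(-200) = -1395 + 109400 = 108005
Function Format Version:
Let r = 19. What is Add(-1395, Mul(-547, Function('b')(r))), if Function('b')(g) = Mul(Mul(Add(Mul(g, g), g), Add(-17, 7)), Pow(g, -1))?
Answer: 108005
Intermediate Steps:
Function('b')(g) = Mul(Pow(g, -1), Add(Mul(-10, g), Mul(-10, Pow(g, 2)))) (Function('b')(g) = Mul(Mul(Add(Pow(g, 2), g), -10), Pow(g, -1)) = Mul(Mul(Add(g, Pow(g, 2)), -10), Pow(g, -1)) = Mul(Add(Mul(-10, g), Mul(-10, Pow(g, 2))), Pow(g, -1)) = Mul(Pow(g, -1), Add(Mul(-10, g), Mul(-10, Pow(g, 2)))))
Add(-1395, Mul(-547, Function('b')(r))) = Add(-1395, Mul(-547, Add(-10, Mul(-10, 19)))) = Add(-1395, Mul(-547, Add(-10, -190))) = Add(-1395, Mul(-547, -200)) = Add(-1395, 109400) = 108005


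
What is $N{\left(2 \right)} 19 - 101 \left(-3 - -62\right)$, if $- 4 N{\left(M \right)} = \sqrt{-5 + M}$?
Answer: $-5959 - \frac{19 i \sqrt{3}}{4} \approx -5959.0 - 8.2272 i$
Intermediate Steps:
$N{\left(M \right)} = - \frac{\sqrt{-5 + M}}{4}$
$N{\left(2 \right)} 19 - 101 \left(-3 - -62\right) = - \frac{\sqrt{-5 + 2}}{4} \cdot 19 - 101 \left(-3 - -62\right) = - \frac{\sqrt{-3}}{4} \cdot 19 - 101 \left(-3 + 62\right) = - \frac{i \sqrt{3}}{4} \cdot 19 - 5959 = - \frac{19 i \sqrt{3}}{4} - 5959 = -5959 - \frac{19 i \sqrt{3}}{4}$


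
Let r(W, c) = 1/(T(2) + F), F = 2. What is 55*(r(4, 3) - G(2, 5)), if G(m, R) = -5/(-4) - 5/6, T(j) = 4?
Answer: -55/4 ≈ -13.750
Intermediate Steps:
G(m, R) = 5/12 (G(m, R) = -5*(-¼) - 5*⅙ = 5/4 - ⅚ = 5/12)
r(W, c) = ⅙ (r(W, c) = 1/(4 + 2) = 1/6 = ⅙)
55*(r(4, 3) - G(2, 5)) = 55*(⅙ - 1*5/12) = 55*(⅙ - 5/12) = 55*(-¼) = -55/4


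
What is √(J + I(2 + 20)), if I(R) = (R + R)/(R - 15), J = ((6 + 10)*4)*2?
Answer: 2*√1645/7 ≈ 11.588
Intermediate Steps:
J = 128 (J = (16*4)*2 = 64*2 = 128)
I(R) = 2*R/(-15 + R) (I(R) = (2*R)/(-15 + R) = 2*R/(-15 + R))
√(J + I(2 + 20)) = √(128 + 2*(2 + 20)/(-15 + (2 + 20))) = √(128 + 2*22/(-15 + 22)) = √(128 + 2*22/7) = √(128 + 2*22*(⅐)) = √(128 + 44/7) = √(940/7) = 2*√1645/7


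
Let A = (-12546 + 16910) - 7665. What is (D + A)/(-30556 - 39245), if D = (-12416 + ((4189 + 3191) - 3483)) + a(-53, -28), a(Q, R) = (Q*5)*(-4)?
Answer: 10760/69801 ≈ 0.15415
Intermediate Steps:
a(Q, R) = -20*Q (a(Q, R) = (5*Q)*(-4) = -20*Q)
A = -3301 (A = 4364 - 7665 = -3301)
D = -7459 (D = (-12416 + ((4189 + 3191) - 3483)) - 20*(-53) = (-12416 + (7380 - 3483)) + 1060 = (-12416 + 3897) + 1060 = -8519 + 1060 = -7459)
(D + A)/(-30556 - 39245) = (-7459 - 3301)/(-30556 - 39245) = -10760/(-69801) = -10760*(-1/69801) = 10760/69801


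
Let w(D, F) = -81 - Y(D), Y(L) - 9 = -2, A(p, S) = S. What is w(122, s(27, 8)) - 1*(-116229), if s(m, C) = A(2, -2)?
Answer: 116141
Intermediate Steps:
Y(L) = 7 (Y(L) = 9 - 2 = 7)
s(m, C) = -2
w(D, F) = -88 (w(D, F) = -81 - 1*7 = -81 - 7 = -88)
w(122, s(27, 8)) - 1*(-116229) = -88 - 1*(-116229) = -88 + 116229 = 116141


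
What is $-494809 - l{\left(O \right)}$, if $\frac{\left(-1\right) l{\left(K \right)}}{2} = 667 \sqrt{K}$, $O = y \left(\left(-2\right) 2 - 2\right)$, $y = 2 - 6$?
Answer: $-494809 + 2668 \sqrt{6} \approx -4.8827 \cdot 10^{5}$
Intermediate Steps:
$y = -4$
$O = 24$ ($O = - 4 \left(\left(-2\right) 2 - 2\right) = - 4 \left(-4 - 2\right) = \left(-4\right) \left(-6\right) = 24$)
$l{\left(K \right)} = - 1334 \sqrt{K}$ ($l{\left(K \right)} = - 2 \cdot 667 \sqrt{K} = - 1334 \sqrt{K}$)
$-494809 - l{\left(O \right)} = -494809 - - 1334 \sqrt{24} = -494809 - - 1334 \cdot 2 \sqrt{6} = -494809 - - 2668 \sqrt{6} = -494809 + 2668 \sqrt{6}$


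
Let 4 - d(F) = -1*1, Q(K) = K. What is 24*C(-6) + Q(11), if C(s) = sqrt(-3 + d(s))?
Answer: 11 + 24*sqrt(2) ≈ 44.941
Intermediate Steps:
d(F) = 5 (d(F) = 4 - (-1) = 4 - 1*(-1) = 4 + 1 = 5)
C(s) = sqrt(2) (C(s) = sqrt(-3 + 5) = sqrt(2))
24*C(-6) + Q(11) = 24*sqrt(2) + 11 = 11 + 24*sqrt(2)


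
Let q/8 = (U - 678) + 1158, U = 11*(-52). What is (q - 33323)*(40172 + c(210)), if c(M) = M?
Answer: -1375370538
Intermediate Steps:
U = -572
q = -736 (q = 8*((-572 - 678) + 1158) = 8*(-1250 + 1158) = 8*(-92) = -736)
(q - 33323)*(40172 + c(210)) = (-736 - 33323)*(40172 + 210) = -34059*40382 = -1375370538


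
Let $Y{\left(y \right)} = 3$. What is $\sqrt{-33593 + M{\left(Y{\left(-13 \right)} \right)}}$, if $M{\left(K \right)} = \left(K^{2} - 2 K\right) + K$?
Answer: $i \sqrt{33587} \approx 183.27 i$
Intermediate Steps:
$M{\left(K \right)} = K^{2} - K$
$\sqrt{-33593 + M{\left(Y{\left(-13 \right)} \right)}} = \sqrt{-33593 + 3 \left(-1 + 3\right)} = \sqrt{-33593 + 3 \cdot 2} = \sqrt{-33593 + 6} = \sqrt{-33587} = i \sqrt{33587}$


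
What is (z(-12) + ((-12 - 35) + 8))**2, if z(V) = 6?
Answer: 1089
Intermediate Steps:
(z(-12) + ((-12 - 35) + 8))**2 = (6 + ((-12 - 35) + 8))**2 = (6 + (-47 + 8))**2 = (6 - 39)**2 = (-33)**2 = 1089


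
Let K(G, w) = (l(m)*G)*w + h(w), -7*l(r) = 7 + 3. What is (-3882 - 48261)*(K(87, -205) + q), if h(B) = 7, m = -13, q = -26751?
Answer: 65983242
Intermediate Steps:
l(r) = -10/7 (l(r) = -(7 + 3)/7 = -⅐*10 = -10/7)
K(G, w) = 7 - 10*G*w/7 (K(G, w) = (-10*G/7)*w + 7 = -10*G*w/7 + 7 = 7 - 10*G*w/7)
(-3882 - 48261)*(K(87, -205) + q) = (-3882 - 48261)*((7 - 10/7*87*(-205)) - 26751) = -52143*((7 + 178350/7) - 26751) = -52143*(178399/7 - 26751) = -52143*(-8858/7) = 65983242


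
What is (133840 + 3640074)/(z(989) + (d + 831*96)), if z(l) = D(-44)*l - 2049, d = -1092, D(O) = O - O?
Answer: 3773914/76635 ≈ 49.245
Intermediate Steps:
D(O) = 0
z(l) = -2049 (z(l) = 0*l - 2049 = 0 - 2049 = -2049)
(133840 + 3640074)/(z(989) + (d + 831*96)) = (133840 + 3640074)/(-2049 + (-1092 + 831*96)) = 3773914/(-2049 + (-1092 + 79776)) = 3773914/(-2049 + 78684) = 3773914/76635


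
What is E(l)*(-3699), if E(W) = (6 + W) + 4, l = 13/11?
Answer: -454977/11 ≈ -41362.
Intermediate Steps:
l = 13/11 (l = 13*(1/11) = 13/11 ≈ 1.1818)
E(W) = 10 + W
E(l)*(-3699) = (10 + 13/11)*(-3699) = (123/11)*(-3699) = -454977/11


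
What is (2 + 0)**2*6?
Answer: 24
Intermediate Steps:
(2 + 0)**2*6 = 2**2*6 = 4*6 = 24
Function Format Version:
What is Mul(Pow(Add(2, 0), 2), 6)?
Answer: 24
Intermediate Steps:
Mul(Pow(Add(2, 0), 2), 6) = Mul(Pow(2, 2), 6) = Mul(4, 6) = 24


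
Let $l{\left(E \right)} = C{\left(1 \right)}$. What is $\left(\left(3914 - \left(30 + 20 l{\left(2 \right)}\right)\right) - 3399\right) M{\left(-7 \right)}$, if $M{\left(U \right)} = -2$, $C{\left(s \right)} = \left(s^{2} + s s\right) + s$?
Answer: $-850$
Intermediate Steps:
$C{\left(s \right)} = s + 2 s^{2}$ ($C{\left(s \right)} = \left(s^{2} + s^{2}\right) + s = 2 s^{2} + s = s + 2 s^{2}$)
$l{\left(E \right)} = 3$ ($l{\left(E \right)} = 1 \left(1 + 2 \cdot 1\right) = 1 \left(1 + 2\right) = 1 \cdot 3 = 3$)
$\left(\left(3914 - \left(30 + 20 l{\left(2 \right)}\right)\right) - 3399\right) M{\left(-7 \right)} = \left(\left(3914 - 90\right) - 3399\right) \left(-2\right) = \left(3824 - 3399\right) \left(-2\right) = 425 \left(-2\right) = -850$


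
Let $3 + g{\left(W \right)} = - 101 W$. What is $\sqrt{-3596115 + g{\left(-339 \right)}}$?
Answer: $i \sqrt{3561879} \approx 1887.3 i$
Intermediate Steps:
$g{\left(W \right)} = -3 - 101 W$
$\sqrt{-3596115 + g{\left(-339 \right)}} = \sqrt{-3596115 - -34236} = \sqrt{-3596115 + \left(-3 + 34239\right)} = \sqrt{-3596115 + 34236} = \sqrt{-3561879} = i \sqrt{3561879}$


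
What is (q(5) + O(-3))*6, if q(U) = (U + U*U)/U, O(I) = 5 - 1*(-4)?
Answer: 90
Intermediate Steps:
O(I) = 9 (O(I) = 5 + 4 = 9)
q(U) = (U + U**2)/U
(q(5) + O(-3))*6 = ((1 + 5) + 9)*6 = (6 + 9)*6 = 15*6 = 90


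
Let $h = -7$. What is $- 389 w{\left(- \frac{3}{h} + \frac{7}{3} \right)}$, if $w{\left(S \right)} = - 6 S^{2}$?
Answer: $\frac{2617192}{147} \approx 17804.0$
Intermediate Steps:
$- 389 w{\left(- \frac{3}{h} + \frac{7}{3} \right)} = - 389 \left(- 6 \left(- \frac{3}{-7} + \frac{7}{3}\right)^{2}\right) = - 389 \left(- 6 \left(\left(-3\right) \left(- \frac{1}{7}\right) + 7 \cdot \frac{1}{3}\right)^{2}\right) = - 389 \left(- 6 \left(\frac{3}{7} + \frac{7}{3}\right)^{2}\right) = - 389 \left(- 6 \left(\frac{58}{21}\right)^{2}\right) = - 389 \left(\left(-6\right) \frac{3364}{441}\right) = \left(-389\right) \left(- \frac{6728}{147}\right) = \frac{2617192}{147}$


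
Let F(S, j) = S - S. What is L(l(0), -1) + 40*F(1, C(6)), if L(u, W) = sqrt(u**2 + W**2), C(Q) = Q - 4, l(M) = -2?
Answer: sqrt(5) ≈ 2.2361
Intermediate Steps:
C(Q) = -4 + Q
F(S, j) = 0
L(u, W) = sqrt(W**2 + u**2)
L(l(0), -1) + 40*F(1, C(6)) = sqrt((-1)**2 + (-2)**2) + 40*0 = sqrt(1 + 4) + 0 = sqrt(5) + 0 = sqrt(5)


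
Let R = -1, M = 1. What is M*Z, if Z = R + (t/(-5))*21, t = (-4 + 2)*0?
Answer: -1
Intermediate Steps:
t = 0 (t = -2*0 = 0)
Z = -1 (Z = -1 + (0/(-5))*21 = -1 + (0*(-⅕))*21 = -1 + 0*21 = -1 + 0 = -1)
M*Z = 1*(-1) = -1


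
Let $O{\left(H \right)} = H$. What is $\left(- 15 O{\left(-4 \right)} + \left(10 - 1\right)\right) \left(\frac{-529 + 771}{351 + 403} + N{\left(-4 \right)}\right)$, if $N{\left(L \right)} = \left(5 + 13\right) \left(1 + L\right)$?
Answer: $- \frac{1396353}{377} \approx -3703.9$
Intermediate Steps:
$N{\left(L \right)} = 18 + 18 L$ ($N{\left(L \right)} = 18 \left(1 + L\right) = 18 + 18 L$)
$\left(- 15 O{\left(-4 \right)} + \left(10 - 1\right)\right) \left(\frac{-529 + 771}{351 + 403} + N{\left(-4 \right)}\right) = \left(\left(-15\right) \left(-4\right) + \left(10 - 1\right)\right) \left(\frac{-529 + 771}{351 + 403} + \left(18 + 18 \left(-4\right)\right)\right) = \left(60 + \left(10 - 1\right)\right) \left(\frac{242}{754} + \left(18 - 72\right)\right) = \left(60 + 9\right) \left(242 \cdot \frac{1}{754} - 54\right) = 69 \left(\frac{121}{377} - 54\right) = 69 \left(- \frac{20237}{377}\right) = - \frac{1396353}{377}$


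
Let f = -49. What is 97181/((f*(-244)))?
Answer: 13883/1708 ≈ 8.1282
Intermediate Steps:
97181/((f*(-244))) = 97181/((-49*(-244))) = 97181/11956 = 97181*(1/11956) = 13883/1708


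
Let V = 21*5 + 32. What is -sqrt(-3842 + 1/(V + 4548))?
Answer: -I*sqrt(84328917765)/4685 ≈ -61.984*I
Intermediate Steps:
V = 137 (V = 105 + 32 = 137)
-sqrt(-3842 + 1/(V + 4548)) = -sqrt(-3842 + 1/(137 + 4548)) = -sqrt(-3842 + 1/4685) = -sqrt(-17999769/4685) = -I*sqrt(84328917765)/4685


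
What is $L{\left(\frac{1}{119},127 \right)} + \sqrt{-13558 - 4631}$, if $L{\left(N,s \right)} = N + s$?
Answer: $\frac{15114}{119} + 3 i \sqrt{2021} \approx 127.01 + 134.87 i$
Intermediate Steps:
$L{\left(\frac{1}{119},127 \right)} + \sqrt{-13558 - 4631} = \left(\frac{1}{119} + 127\right) + \sqrt{-13558 - 4631} = \left(\frac{1}{119} + 127\right) + \sqrt{-18189} = \frac{15114}{119} + 3 i \sqrt{2021}$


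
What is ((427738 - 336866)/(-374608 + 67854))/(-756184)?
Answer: 11359/28995308342 ≈ 3.9175e-7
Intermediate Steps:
((427738 - 336866)/(-374608 + 67854))/(-756184) = (90872/(-306754))*(-1/756184) = (90872*(-1/306754))*(-1/756184) = -45436/153377*(-1/756184) = 11359/28995308342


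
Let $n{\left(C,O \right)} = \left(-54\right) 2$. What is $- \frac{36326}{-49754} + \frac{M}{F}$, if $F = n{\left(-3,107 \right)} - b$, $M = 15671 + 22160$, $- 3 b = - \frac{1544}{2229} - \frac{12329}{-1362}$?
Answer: $- \frac{2851348170621107}{7946149470901} \approx -358.83$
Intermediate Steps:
$n{\left(C,O \right)} = -108$
$b = - \frac{8459471}{3035898}$ ($b = - \frac{- \frac{1544}{2229} - \frac{12329}{-1362}}{3} = - \frac{\left(-1544\right) \frac{1}{2229} - - \frac{12329}{1362}}{3} = - \frac{- \frac{1544}{2229} + \frac{12329}{1362}}{3} = \left(- \frac{1}{3}\right) \frac{8459471}{1011966} = - \frac{8459471}{3035898} \approx -2.7865$)
$M = 37831$
$F = - \frac{319417513}{3035898}$ ($F = -108 - - \frac{8459471}{3035898} = -108 + \frac{8459471}{3035898} = - \frac{319417513}{3035898} \approx -105.21$)
$- \frac{36326}{-49754} + \frac{M}{F} = - \frac{36326}{-49754} + \frac{37831}{- \frac{319417513}{3035898}} = \left(-36326\right) \left(- \frac{1}{49754}\right) + 37831 \left(- \frac{3035898}{319417513}\right) = \frac{18163}{24877} - \frac{114851057238}{319417513} = - \frac{2851348170621107}{7946149470901}$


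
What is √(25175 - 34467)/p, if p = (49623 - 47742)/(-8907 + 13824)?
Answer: 298*I*√2323/57 ≈ 251.98*I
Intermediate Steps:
p = 57/149 (p = 1881/4917 = 1881*(1/4917) = 57/149 ≈ 0.38255)
√(25175 - 34467)/p = √(25175 - 34467)/(57/149) = √(-9292)*(149/57) = (2*I*√2323)*(149/57) = 298*I*√2323/57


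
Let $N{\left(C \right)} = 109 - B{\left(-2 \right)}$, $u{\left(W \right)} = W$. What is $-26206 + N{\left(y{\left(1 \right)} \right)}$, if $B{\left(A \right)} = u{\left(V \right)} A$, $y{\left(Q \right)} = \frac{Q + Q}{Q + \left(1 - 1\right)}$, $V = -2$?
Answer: $-26101$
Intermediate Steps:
$y{\left(Q \right)} = 2$ ($y{\left(Q \right)} = \frac{2 Q}{Q + 0} = \frac{2 Q}{Q} = 2$)
$B{\left(A \right)} = - 2 A$
$N{\left(C \right)} = 105$ ($N{\left(C \right)} = 109 - \left(-2\right) \left(-2\right) = 109 - 4 = 105$)
$-26206 + N{\left(y{\left(1 \right)} \right)} = -26206 + 105 = -26101$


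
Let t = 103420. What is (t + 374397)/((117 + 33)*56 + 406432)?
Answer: 477817/414832 ≈ 1.1518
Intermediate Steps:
(t + 374397)/((117 + 33)*56 + 406432) = (103420 + 374397)/((117 + 33)*56 + 406432) = 477817/(150*56 + 406432) = 477817/(8400 + 406432) = 477817/414832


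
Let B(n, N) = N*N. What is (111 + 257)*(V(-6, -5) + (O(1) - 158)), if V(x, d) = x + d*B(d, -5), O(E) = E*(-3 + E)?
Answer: -107088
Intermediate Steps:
B(n, N) = N**2
V(x, d) = x + 25*d (V(x, d) = x + d*(-5)**2 = x + d*25 = x + 25*d)
(111 + 257)*(V(-6, -5) + (O(1) - 158)) = (111 + 257)*((-6 + 25*(-5)) + (1*(-3 + 1) - 158)) = 368*((-6 - 125) + (1*(-2) - 158)) = 368*(-131 + (-2 - 158)) = 368*(-131 - 160) = 368*(-291) = -107088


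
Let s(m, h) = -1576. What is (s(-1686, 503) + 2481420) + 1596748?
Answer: 4076592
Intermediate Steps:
(s(-1686, 503) + 2481420) + 1596748 = (-1576 + 2481420) + 1596748 = 2479844 + 1596748 = 4076592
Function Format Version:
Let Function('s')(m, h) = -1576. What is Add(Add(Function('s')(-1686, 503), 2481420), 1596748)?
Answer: 4076592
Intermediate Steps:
Add(Add(Function('s')(-1686, 503), 2481420), 1596748) = Add(Add(-1576, 2481420), 1596748) = Add(2479844, 1596748) = 4076592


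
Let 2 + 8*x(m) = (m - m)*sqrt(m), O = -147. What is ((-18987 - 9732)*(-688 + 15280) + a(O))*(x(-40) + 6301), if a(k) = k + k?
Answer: -5280884671113/2 ≈ -2.6404e+12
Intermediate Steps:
x(m) = -1/4 (x(m) = -1/4 + ((m - m)*sqrt(m))/8 = -1/4 + (0*sqrt(m))/8 = -1/4 + (1/8)*0 = -1/4 + 0 = -1/4)
a(k) = 2*k
((-18987 - 9732)*(-688 + 15280) + a(O))*(x(-40) + 6301) = ((-18987 - 9732)*(-688 + 15280) + 2*(-147))*(-1/4 + 6301) = (-28719*14592 - 294)*(25203/4) = (-419067648 - 294)*(25203/4) = -419067942*25203/4 = -5280884671113/2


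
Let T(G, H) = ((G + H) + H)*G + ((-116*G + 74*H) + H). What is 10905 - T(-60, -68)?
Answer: -2715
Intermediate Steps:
T(G, H) = -116*G + 75*H + G*(G + 2*H) (T(G, H) = (G + 2*H)*G + (-116*G + 75*H) = G*(G + 2*H) + (-116*G + 75*H) = -116*G + 75*H + G*(G + 2*H))
10905 - T(-60, -68) = 10905 - ((-60)² - 116*(-60) + 75*(-68) + 2*(-60)*(-68)) = 10905 - (3600 + 6960 - 5100 + 8160) = 10905 - 1*13620 = 10905 - 13620 = -2715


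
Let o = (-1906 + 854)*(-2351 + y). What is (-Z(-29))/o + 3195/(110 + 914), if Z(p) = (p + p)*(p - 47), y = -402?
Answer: 2312176157/741415936 ≈ 3.1186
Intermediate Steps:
Z(p) = 2*p*(-47 + p) (Z(p) = (2*p)*(-47 + p) = 2*p*(-47 + p))
o = 2896156 (o = (-1906 + 854)*(-2351 - 402) = -1052*(-2753) = 2896156)
(-Z(-29))/o + 3195/(110 + 914) = -2*(-29)*(-47 - 29)/2896156 + 3195/(110 + 914) = -2*(-29)*(-76)*(1/2896156) + 3195/1024 = -1*4408*(1/2896156) + 3195*(1/1024) = -4408*1/2896156 + 3195/1024 = -1102/724039 + 3195/1024 = 2312176157/741415936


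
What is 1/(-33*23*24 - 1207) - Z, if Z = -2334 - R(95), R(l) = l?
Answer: 47178466/19423 ≈ 2429.0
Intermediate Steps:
Z = -2429 (Z = -2334 - 1*95 = -2334 - 95 = -2429)
1/(-33*23*24 - 1207) - Z = 1/(-33*23*24 - 1207) - 1*(-2429) = 1/(-759*24 - 1207) + 2429 = 1/(-18216 - 1207) + 2429 = 1/(-19423) + 2429 = -1/19423 + 2429 = 47178466/19423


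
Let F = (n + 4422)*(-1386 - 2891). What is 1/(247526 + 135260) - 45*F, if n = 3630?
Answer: 593214251109481/382786 ≈ 1.5497e+9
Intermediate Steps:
F = -34438404 (F = (3630 + 4422)*(-1386 - 2891) = 8052*(-4277) = -34438404)
1/(247526 + 135260) - 45*F = 1/(247526 + 135260) - 45*(-34438404) = 1/382786 + 1549728180 = 593214251109481/382786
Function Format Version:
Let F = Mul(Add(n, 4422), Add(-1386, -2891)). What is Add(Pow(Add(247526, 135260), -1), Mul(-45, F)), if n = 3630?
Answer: Rational(593214251109481, 382786) ≈ 1.5497e+9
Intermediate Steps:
F = -34438404 (F = Mul(Add(3630, 4422), Add(-1386, -2891)) = Mul(8052, -4277) = -34438404)
Add(Pow(Add(247526, 135260), -1), Mul(-45, F)) = Add(Pow(Add(247526, 135260), -1), Mul(-45, -34438404)) = Add(Pow(382786, -1), 1549728180) = Add(Rational(1, 382786), 1549728180) = Rational(593214251109481, 382786)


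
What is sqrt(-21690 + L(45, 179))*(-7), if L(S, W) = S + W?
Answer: -7*I*sqrt(21466) ≈ -1025.6*I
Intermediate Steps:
sqrt(-21690 + L(45, 179))*(-7) = sqrt(-21690 + (45 + 179))*(-7) = sqrt(-21690 + 224)*(-7) = sqrt(-21466)*(-7) = (I*sqrt(21466))*(-7) = -7*I*sqrt(21466)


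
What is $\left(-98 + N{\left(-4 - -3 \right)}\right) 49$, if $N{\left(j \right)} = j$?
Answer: $-4851$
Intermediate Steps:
$\left(-98 + N{\left(-4 - -3 \right)}\right) 49 = \left(-98 - 1\right) 49 = \left(-99\right) 49 = -4851$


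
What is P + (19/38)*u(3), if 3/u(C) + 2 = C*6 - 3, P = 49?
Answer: 1277/26 ≈ 49.115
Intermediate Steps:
u(C) = 3/(-5 + 6*C) (u(C) = 3/(-2 + (C*6 - 3)) = 3/(-2 + (6*C - 3)) = 3/(-2 + (-3 + 6*C)) = 3/(-5 + 6*C))
P + (19/38)*u(3) = 49 + (19/38)*(3/(-5 + 6*3)) = 49 + (19*(1/38))*(3/(-5 + 18)) = 49 + (3/13)/2 = 49 + (3*(1/13))/2 = 49 + (½)*(3/13) = 49 + 3/26 = 1277/26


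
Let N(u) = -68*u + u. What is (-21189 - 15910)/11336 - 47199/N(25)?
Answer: 472907039/18987800 ≈ 24.906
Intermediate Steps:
N(u) = -67*u
(-21189 - 15910)/11336 - 47199/N(25) = (-21189 - 15910)/11336 - 47199/((-67*25)) = -37099*1/11336 - 47199/(-1675) = -37099/11336 - 47199*(-1/1675) = -37099/11336 + 47199/1675 = 472907039/18987800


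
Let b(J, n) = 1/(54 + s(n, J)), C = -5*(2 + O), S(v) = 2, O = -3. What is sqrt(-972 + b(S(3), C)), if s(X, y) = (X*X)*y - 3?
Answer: I*sqrt(9915271)/101 ≈ 31.177*I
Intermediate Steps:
C = 5 (C = -5*(2 - 3) = -5*(-1) = 5)
s(X, y) = -3 + y*X**2 (s(X, y) = X**2*y - 3 = y*X**2 - 3 = -3 + y*X**2)
b(J, n) = 1/(51 + J*n**2) (b(J, n) = 1/(54 + (-3 + J*n**2)) = 1/(51 + J*n**2))
sqrt(-972 + b(S(3), C)) = sqrt(-972 + 1/(51 + 2*5**2)) = sqrt(-972 + 1/(51 + 2*25)) = sqrt(-972 + 1/(51 + 50)) = sqrt(-972 + 1/101) = sqrt(-98171/101) = I*sqrt(9915271)/101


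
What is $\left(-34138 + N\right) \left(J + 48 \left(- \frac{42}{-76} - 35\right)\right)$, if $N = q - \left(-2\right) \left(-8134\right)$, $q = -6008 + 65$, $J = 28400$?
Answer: $- \frac{28635660216}{19} \approx -1.5071 \cdot 10^{9}$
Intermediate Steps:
$q = -5943$
$N = -22211$ ($N = -5943 - \left(-2\right) \left(-8134\right) = -5943 - 16268 = -22211$)
$\left(-34138 + N\right) \left(J + 48 \left(- \frac{42}{-76} - 35\right)\right) = \left(-34138 - 22211\right) \left(28400 + 48 \left(- \frac{42}{-76} - 35\right)\right) = - 56349 \left(28400 + 48 \left(\left(-42\right) \left(- \frac{1}{76}\right) - 35\right)\right) = - 56349 \left(28400 + 48 \left(\frac{21}{38} - 35\right)\right) = - 56349 \left(28400 + 48 \left(- \frac{1309}{38}\right)\right) = - 56349 \left(28400 - \frac{31416}{19}\right) = \left(-56349\right) \frac{508184}{19} = - \frac{28635660216}{19}$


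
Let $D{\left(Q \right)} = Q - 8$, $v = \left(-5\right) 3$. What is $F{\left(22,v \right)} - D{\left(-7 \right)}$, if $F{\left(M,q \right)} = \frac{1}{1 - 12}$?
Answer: $\frac{164}{11} \approx 14.909$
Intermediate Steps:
$v = -15$
$F{\left(M,q \right)} = - \frac{1}{11}$ ($F{\left(M,q \right)} = \frac{1}{-11} = - \frac{1}{11}$)
$D{\left(Q \right)} = -8 + Q$ ($D{\left(Q \right)} = Q - 8 = -8 + Q$)
$F{\left(22,v \right)} - D{\left(-7 \right)} = - \frac{1}{11} - \left(-8 - 7\right) = - \frac{1}{11} - -15 = - \frac{1}{11} + 15 = \frac{164}{11}$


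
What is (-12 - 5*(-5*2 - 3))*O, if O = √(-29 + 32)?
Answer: 53*√3 ≈ 91.799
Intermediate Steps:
O = √3 ≈ 1.7320
(-12 - 5*(-5*2 - 3))*O = (-12 - 5*(-5*2 - 3))*√3 = (-12 - 5*(-10 - 3))*√3 = (-12 - 5*(-13))*√3 = (-12 + 65)*√3 = 53*√3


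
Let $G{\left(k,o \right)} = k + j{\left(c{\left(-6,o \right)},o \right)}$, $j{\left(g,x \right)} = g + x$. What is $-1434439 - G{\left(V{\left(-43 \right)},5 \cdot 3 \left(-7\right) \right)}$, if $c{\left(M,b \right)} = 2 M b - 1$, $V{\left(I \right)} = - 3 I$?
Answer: $-1435722$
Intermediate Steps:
$c{\left(M,b \right)} = -1 + 2 M b$ ($c{\left(M,b \right)} = 2 M b - 1 = -1 + 2 M b$)
$G{\left(k,o \right)} = -1 + k - 11 o$ ($G{\left(k,o \right)} = k + \left(\left(-1 + 2 \left(-6\right) o\right) + o\right) = k - \left(1 + 11 o\right) = -1 + k - 11 o$)
$-1434439 - G{\left(V{\left(-43 \right)},5 \cdot 3 \left(-7\right) \right)} = -1434439 - \left(-1 - -129 - 11 \cdot 5 \cdot 3 \left(-7\right)\right) = -1434439 - \left(-1 + 129 - 11 \cdot 15 \left(-7\right)\right) = -1434439 - \left(-1 + 129 - -1155\right) = -1434439 - \left(-1 + 129 + 1155\right) = -1434439 - 1283 = -1435722$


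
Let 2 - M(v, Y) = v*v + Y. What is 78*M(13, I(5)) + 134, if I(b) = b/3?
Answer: -13022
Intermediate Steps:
I(b) = b/3 (I(b) = b*(1/3) = b/3)
M(v, Y) = 2 - Y - v**2 (M(v, Y) = 2 - (v*v + Y) = 2 - (v**2 + Y) = 2 - (Y + v**2) = 2 + (-Y - v**2) = 2 - Y - v**2)
78*M(13, I(5)) + 134 = 78*(2 - 5/3 - 1*13**2) + 134 = 78*(2 - 1*5/3 - 1*169) + 134 = 78*(2 - 5/3 - 169) + 134 = 78*(-506/3) + 134 = -13156 + 134 = -13022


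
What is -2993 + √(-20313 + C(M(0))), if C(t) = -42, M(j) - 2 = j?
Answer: -2993 + I*√20355 ≈ -2993.0 + 142.67*I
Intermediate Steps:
M(j) = 2 + j
-2993 + √(-20313 + C(M(0))) = -2993 + √(-20313 - 42) = -2993 + √(-20355) = -2993 + I*√20355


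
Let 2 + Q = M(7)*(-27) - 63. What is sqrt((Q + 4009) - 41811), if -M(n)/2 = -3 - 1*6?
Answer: I*sqrt(38353) ≈ 195.84*I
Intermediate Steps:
M(n) = 18 (M(n) = -2*(-3 - 1*6) = -2*(-3 - 6) = -2*(-9) = 18)
Q = -551 (Q = -2 + (18*(-27) - 63) = -2 + (-486 - 63) = -2 - 549 = -551)
sqrt((Q + 4009) - 41811) = sqrt((-551 + 4009) - 41811) = sqrt(3458 - 41811) = sqrt(-38353) = I*sqrt(38353)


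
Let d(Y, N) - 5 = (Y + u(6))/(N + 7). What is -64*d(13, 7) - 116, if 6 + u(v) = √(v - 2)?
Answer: -3340/7 ≈ -477.14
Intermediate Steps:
u(v) = -6 + √(-2 + v) (u(v) = -6 + √(v - 2) = -6 + √(-2 + v))
d(Y, N) = 5 + (-4 + Y)/(7 + N) (d(Y, N) = 5 + (Y + (-6 + √(-2 + 6)))/(N + 7) = 5 + (Y + (-6 + √4))/(7 + N) = 5 + (Y + (-6 + 2))/(7 + N) = 5 + (Y - 4)/(7 + N) = 5 + (-4 + Y)/(7 + N))
-64*d(13, 7) - 116 = -64*(31 + 13 + 5*7)/(7 + 7) - 116 = -64*(31 + 13 + 35)/14 - 116 = -32*79/7 - 116 = -64*79/14 - 116 = -2528/7 - 116 = -3340/7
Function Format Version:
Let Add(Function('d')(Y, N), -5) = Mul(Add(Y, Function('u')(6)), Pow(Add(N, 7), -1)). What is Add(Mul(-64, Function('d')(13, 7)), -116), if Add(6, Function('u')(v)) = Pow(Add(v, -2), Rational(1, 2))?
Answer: Rational(-3340, 7) ≈ -477.14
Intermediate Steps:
Function('u')(v) = Add(-6, Pow(Add(-2, v), Rational(1, 2))) (Function('u')(v) = Add(-6, Pow(Add(v, -2), Rational(1, 2))) = Add(-6, Pow(Add(-2, v), Rational(1, 2))))
Function('d')(Y, N) = Add(5, Mul(Pow(Add(7, N), -1), Add(-4, Y))) (Function('d')(Y, N) = Add(5, Mul(Add(Y, Add(-6, Pow(Add(-2, 6), Rational(1, 2)))), Pow(Add(N, 7), -1))) = Add(5, Mul(Add(Y, Add(-6, Pow(4, Rational(1, 2)))), Pow(Add(7, N), -1))) = Add(5, Mul(Add(Y, Add(-6, 2)), Pow(Add(7, N), -1))) = Add(5, Mul(Add(Y, -4), Pow(Add(7, N), -1))) = Add(5, Mul(Add(-4, Y), Pow(Add(7, N), -1))) = Add(5, Mul(Pow(Add(7, N), -1), Add(-4, Y))))
Add(Mul(-64, Function('d')(13, 7)), -116) = Add(Mul(-64, Mul(Pow(Add(7, 7), -1), Add(31, 13, Mul(5, 7)))), -116) = Add(Mul(-64, Mul(Pow(14, -1), Add(31, 13, 35))), -116) = Add(Mul(-64, Mul(Rational(1, 14), 79)), -116) = Add(Mul(-64, Rational(79, 14)), -116) = Add(Rational(-2528, 7), -116) = Rational(-3340, 7)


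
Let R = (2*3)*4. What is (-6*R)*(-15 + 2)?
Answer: 1872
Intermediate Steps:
R = 24 (R = 6*4 = 24)
(-6*R)*(-15 + 2) = (-6*24)*(-15 + 2) = -144*(-13) = 1872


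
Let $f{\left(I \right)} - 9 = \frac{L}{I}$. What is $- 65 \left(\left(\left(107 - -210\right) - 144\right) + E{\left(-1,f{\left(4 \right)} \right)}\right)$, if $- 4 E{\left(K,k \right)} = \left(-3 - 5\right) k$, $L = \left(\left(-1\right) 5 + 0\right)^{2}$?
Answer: $- \frac{26455}{2} \approx -13228.0$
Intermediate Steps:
$L = 25$ ($L = \left(-5 + 0\right)^{2} = \left(-5\right)^{2} = 25$)
$f{\left(I \right)} = 9 + \frac{25}{I}$
$E{\left(K,k \right)} = 2 k$ ($E{\left(K,k \right)} = - \frac{\left(-3 - 5\right) k}{4} = - \frac{\left(-8\right) k}{4} = 2 k$)
$- 65 \left(\left(\left(107 - -210\right) - 144\right) + E{\left(-1,f{\left(4 \right)} \right)}\right) = - 65 \left(\left(\left(107 - -210\right) - 144\right) + 2 \left(9 + \frac{25}{4}\right)\right) = - 65 \left(\left(\left(107 + 210\right) - 144\right) + 2 \left(9 + 25 \cdot \frac{1}{4}\right)\right) = - 65 \left(\left(317 - 144\right) + 2 \left(9 + \frac{25}{4}\right)\right) = - 65 \left(173 + 2 \cdot \frac{61}{4}\right) = - 65 \left(173 + \frac{61}{2}\right) = \left(-65\right) \frac{407}{2} = - \frac{26455}{2}$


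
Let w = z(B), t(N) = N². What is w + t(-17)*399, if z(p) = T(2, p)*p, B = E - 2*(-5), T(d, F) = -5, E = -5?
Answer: 115286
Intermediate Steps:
B = 5 (B = -5 - 2*(-5) = -5 + 10 = 5)
z(p) = -5*p
w = -25 (w = -5*5 = -25)
w + t(-17)*399 = -25 + (-17)²*399 = -25 + 289*399 = -25 + 115311 = 115286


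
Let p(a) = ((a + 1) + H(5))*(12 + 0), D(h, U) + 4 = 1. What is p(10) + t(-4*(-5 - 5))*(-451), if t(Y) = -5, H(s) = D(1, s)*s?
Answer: 2207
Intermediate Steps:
D(h, U) = -3 (D(h, U) = -4 + 1 = -3)
H(s) = -3*s
p(a) = -168 + 12*a (p(a) = ((a + 1) - 3*5)*(12 + 0) = ((1 + a) - 15)*12 = (-14 + a)*12 = -168 + 12*a)
p(10) + t(-4*(-5 - 5))*(-451) = (-168 + 12*10) - 5*(-451) = (-168 + 120) + 2255 = -48 + 2255 = 2207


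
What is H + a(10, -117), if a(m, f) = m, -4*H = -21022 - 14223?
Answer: 35285/4 ≈ 8821.3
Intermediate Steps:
H = 35245/4 (H = -(-21022 - 14223)/4 = -¼*(-35245) = 35245/4 ≈ 8811.3)
H + a(10, -117) = 35245/4 + 10 = 35285/4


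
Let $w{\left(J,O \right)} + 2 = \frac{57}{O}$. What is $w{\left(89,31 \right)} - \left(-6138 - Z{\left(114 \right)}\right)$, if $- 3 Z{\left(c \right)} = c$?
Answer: $\frac{189095}{31} \approx 6099.8$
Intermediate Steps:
$Z{\left(c \right)} = - \frac{c}{3}$
$w{\left(J,O \right)} = -2 + \frac{57}{O}$
$w{\left(89,31 \right)} - \left(-6138 - Z{\left(114 \right)}\right) = \left(-2 + \frac{57}{31}\right) + \left(\left(4160 - 38\right) - -1978\right) = \left(-2 + 57 \cdot \frac{1}{31}\right) + \left(\left(4160 - 38\right) + 1978\right) = \left(-2 + \frac{57}{31}\right) + \left(4122 + 1978\right) = - \frac{5}{31} + 6100 = \frac{189095}{31}$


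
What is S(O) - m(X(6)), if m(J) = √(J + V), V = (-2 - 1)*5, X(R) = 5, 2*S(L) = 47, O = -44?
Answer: 47/2 - I*√10 ≈ 23.5 - 3.1623*I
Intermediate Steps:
S(L) = 47/2 (S(L) = (½)*47 = 47/2)
V = -15 (V = -3*5 = -15)
m(J) = √(-15 + J) (m(J) = √(J - 15) = √(-15 + J))
S(O) - m(X(6)) = 47/2 - √(-15 + 5) = 47/2 - √(-10) = 47/2 - I*√10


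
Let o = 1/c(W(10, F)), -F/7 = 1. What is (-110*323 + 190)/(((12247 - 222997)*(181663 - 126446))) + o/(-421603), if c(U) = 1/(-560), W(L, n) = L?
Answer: 31102903762/23362794468325 ≈ 0.0013313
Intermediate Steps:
F = -7 (F = -7*1 = -7)
c(U) = -1/560
o = -560 (o = 1/(-1/560) = -560)
(-110*323 + 190)/(((12247 - 222997)*(181663 - 126446))) + o/(-421603) = (-110*323 + 190)/(((12247 - 222997)*(181663 - 126446))) - 560/(-421603) = (-35530 + 190)/((-210750*55217)) - 560*(-1/421603) = -35340/(-11636982750) + 80/60229 = -35340*(-1/11636982750) + 80/60229 = 1178/387899425 + 80/60229 = 31102903762/23362794468325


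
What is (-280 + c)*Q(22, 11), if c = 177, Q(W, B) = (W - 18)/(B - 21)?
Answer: 206/5 ≈ 41.200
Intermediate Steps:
Q(W, B) = (-18 + W)/(-21 + B)
(-280 + c)*Q(22, 11) = (-280 + 177)*((-18 + 22)/(-21 + 11)) = -103*4/(-10) = -(-103)*4/10 = -103*(-⅖) = 206/5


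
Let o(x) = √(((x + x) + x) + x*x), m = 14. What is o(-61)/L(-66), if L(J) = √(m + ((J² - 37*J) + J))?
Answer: √5966837/3373 ≈ 0.72420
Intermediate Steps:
o(x) = √(x² + 3*x) (o(x) = √((2*x + x) + x²) = √(3*x + x²) = √(x² + 3*x))
L(J) = √(14 + J² - 36*J) (L(J) = √(14 + ((J² - 37*J) + J)) = √(14 + (J² - 36*J)) = √(14 + J² - 36*J))
o(-61)/L(-66) = √(-61*(3 - 61))/(√(14 + (-66)² - 36*(-66))) = √(-61*(-58))/(√(14 + 4356 + 2376)) = √3538/(√6746) = √3538*(√6746/6746) = √5966837/3373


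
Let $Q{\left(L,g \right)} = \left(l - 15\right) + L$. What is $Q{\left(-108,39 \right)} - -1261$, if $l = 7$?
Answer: $1145$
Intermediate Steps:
$Q{\left(L,g \right)} = -8 + L$ ($Q{\left(L,g \right)} = \left(7 - 15\right) + L = -8 + L$)
$Q{\left(-108,39 \right)} - -1261 = \left(-8 - 108\right) - -1261 = -116 + 1261 = 1145$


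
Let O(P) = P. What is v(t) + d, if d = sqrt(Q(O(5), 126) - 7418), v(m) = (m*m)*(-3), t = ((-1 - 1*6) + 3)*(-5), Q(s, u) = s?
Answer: -1200 + I*sqrt(7413) ≈ -1200.0 + 86.099*I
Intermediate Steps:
t = 20 (t = ((-1 - 6) + 3)*(-5) = (-7 + 3)*(-5) = -4*(-5) = 20)
v(m) = -3*m**2 (v(m) = m**2*(-3) = -3*m**2)
d = I*sqrt(7413) (d = sqrt(5 - 7418) = sqrt(-7413) = I*sqrt(7413) ≈ 86.099*I)
v(t) + d = -3*20**2 + I*sqrt(7413) = -3*400 + I*sqrt(7413) = -1200 + I*sqrt(7413)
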